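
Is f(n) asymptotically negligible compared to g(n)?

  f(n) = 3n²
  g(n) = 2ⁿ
True

f(n) = 3n² is O(n²), and g(n) = 2ⁿ is O(2ⁿ).
Since O(n²) grows strictly slower than O(2ⁿ), f(n) = o(g(n)) is true.
This means lim(n→∞) f(n)/g(n) = 0.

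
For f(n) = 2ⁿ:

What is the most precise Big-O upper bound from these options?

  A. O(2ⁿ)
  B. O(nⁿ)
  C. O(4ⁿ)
A

f(n) = 2ⁿ is O(2ⁿ).
All listed options are valid Big-O bounds (upper bounds),
but O(2ⁿ) is the tightest (smallest valid bound).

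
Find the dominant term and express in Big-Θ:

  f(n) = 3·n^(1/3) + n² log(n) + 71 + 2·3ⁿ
Θ(3ⁿ)

Order the terms by growth rate: 71 ≺ 3·n^(1/3) ≺ n² log(n) ≺ 2·3ⁿ.
The fastest-growing term 2·3ⁿ dominates as n → ∞; dropping its constant factor gives Θ(3ⁿ).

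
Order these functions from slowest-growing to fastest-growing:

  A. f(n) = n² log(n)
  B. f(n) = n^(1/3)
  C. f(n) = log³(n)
C < B < A

Comparing growth rates:
C = log³(n) is O(log³ n)
B = n^(1/3) is O(n^(1/3))
A = n² log(n) is O(n² log n)

Therefore, the order from slowest to fastest is: C < B < A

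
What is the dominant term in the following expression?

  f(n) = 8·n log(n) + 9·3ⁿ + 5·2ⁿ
9·3ⁿ

Looking at each term:
  - 8·n log(n) is O(n log n)
  - 9·3ⁿ is O(3ⁿ)
  - 5·2ⁿ is O(2ⁿ)

The term 9·3ⁿ (O(3ⁿ)) grows fastest and dominates all others.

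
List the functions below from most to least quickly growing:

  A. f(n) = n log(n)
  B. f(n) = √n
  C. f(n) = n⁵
C > A > B

Comparing growth rates:
C = n⁵ is O(n⁵)
A = n log(n) is O(n log n)
B = √n is O(√n)

Therefore, the order from fastest to slowest is: C > A > B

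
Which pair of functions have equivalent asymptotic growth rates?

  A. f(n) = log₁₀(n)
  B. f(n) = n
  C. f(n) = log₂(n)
A and C

Examining each function:
  A. log₁₀(n) is O(log n)
  B. n is O(n)
  C. log₂(n) is O(log n)

Functions A and C both have the same complexity class.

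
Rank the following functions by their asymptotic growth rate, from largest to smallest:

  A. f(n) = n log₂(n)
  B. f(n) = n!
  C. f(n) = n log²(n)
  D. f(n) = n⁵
B > D > C > A

Comparing growth rates:
B = n! is O(n!)
D = n⁵ is O(n⁵)
C = n log²(n) is O(n log² n)
A = n log₂(n) is O(n log n)

Therefore, the order from fastest to slowest is: B > D > C > A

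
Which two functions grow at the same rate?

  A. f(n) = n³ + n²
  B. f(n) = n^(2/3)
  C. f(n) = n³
A and C

Examining each function:
  A. n³ + n² is O(n³)
  B. n^(2/3) is O(n^(2/3))
  C. n³ is O(n³)

Functions A and C both have the same complexity class.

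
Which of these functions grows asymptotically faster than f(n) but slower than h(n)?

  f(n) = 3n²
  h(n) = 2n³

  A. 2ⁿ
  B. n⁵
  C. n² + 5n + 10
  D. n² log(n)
D

We need g(n) with 3n² = o(g(n)) and g(n) = o(2n³), i.e. O(n²) ≺ g ≺ O(n³).
Check each option:
  A. 2ⁿ — O(2ⁿ) does not grow strictly slower than h(n)
  B. n⁵ — O(n⁵) does not grow strictly slower than h(n)
  C. n² + 5n + 10 — O(n²) does not grow strictly faster than f(n)
  D. n² log(n) — O(n² log n) is strictly between O(n²) and O(n³) ✓

Only option D (n² log(n)) lies strictly between.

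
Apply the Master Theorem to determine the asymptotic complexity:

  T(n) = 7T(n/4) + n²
Θ(n²)

Master Theorem: a = 7, b = 4, f(n) = n².
Compute the critical exponent d = log₄(7) = 1.404.
Compare f(n) = Θ(n²) against n^d:
  k = 2 > d = 1.404, so f(n) = Ω(n^(d+ε)) — Case 3.
  Regularity: a·(n/b)^2/n^2 = a/b^2 = 7/16 < 1 ✓.
  The top-level work dominates: T(n) = Θ(f(n)) = Θ(n²).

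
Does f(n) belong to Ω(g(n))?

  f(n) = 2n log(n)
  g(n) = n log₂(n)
True

f(n) = 2n log(n) and g(n) = n log₂(n) are both O(n log n).
Big-Ω permits equal growth rates (f ≥ c·g for some c > 0), so f(n) = Ω(g(n)) is true.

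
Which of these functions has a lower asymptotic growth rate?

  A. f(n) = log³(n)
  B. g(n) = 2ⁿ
A

f(n) = log³(n) is O(log³ n), while g(n) = 2ⁿ is O(2ⁿ).
Since O(log³ n) grows slower than O(2ⁿ), f(n) is dominated.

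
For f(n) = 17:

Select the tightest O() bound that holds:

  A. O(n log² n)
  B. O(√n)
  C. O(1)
C

f(n) = 17 is O(1).
All listed options are valid Big-O bounds (upper bounds),
but O(1) is the tightest (smallest valid bound).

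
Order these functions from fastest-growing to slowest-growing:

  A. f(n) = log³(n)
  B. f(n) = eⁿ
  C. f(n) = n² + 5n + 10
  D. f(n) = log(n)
B > C > A > D

Comparing growth rates:
B = eⁿ is O(eⁿ)
C = n² + 5n + 10 is O(n²)
A = log³(n) is O(log³ n)
D = log(n) is O(log n)

Therefore, the order from fastest to slowest is: B > C > A > D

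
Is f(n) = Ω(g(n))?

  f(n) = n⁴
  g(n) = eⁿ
False

f(n) = n⁴ is O(n⁴), and g(n) = eⁿ is O(eⁿ).
Since O(n⁴) grows slower than O(eⁿ), f(n) = Ω(g(n)) is false.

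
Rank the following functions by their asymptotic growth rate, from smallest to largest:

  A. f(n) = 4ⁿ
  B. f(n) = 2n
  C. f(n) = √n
C < B < A

Comparing growth rates:
C = √n is O(√n)
B = 2n is O(n)
A = 4ⁿ is O(4ⁿ)

Therefore, the order from slowest to fastest is: C < B < A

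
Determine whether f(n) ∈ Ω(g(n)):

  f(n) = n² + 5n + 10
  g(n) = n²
True

f(n) = n² + 5n + 10 and g(n) = n² are both O(n²).
Big-Ω permits equal growth rates (f ≥ c·g for some c > 0), so f(n) = Ω(g(n)) is true.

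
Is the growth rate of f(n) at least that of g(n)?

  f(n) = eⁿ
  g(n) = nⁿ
False

f(n) = eⁿ is O(eⁿ), and g(n) = nⁿ is O(nⁿ).
Since O(eⁿ) grows slower than O(nⁿ), f(n) = Ω(g(n)) is false.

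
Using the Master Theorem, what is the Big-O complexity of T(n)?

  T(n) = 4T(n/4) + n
Θ(n log n)

Master Theorem: a = 4, b = 4, f(n) = n.
Compute the critical exponent d = log₄(4) = 1.
Compare f(n) = Θ(n) against n^d:
  k = 1 = d, so f(n) = Θ(n^d) — Case 2.
  Work is balanced across levels: T(n) = Θ(n^d log n) = Θ(n log n).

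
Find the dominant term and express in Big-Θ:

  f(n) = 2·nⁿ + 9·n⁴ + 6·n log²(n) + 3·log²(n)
Θ(nⁿ)

Order the terms by growth rate: 3·log²(n) ≺ 6·n log²(n) ≺ 9·n⁴ ≺ 2·nⁿ.
The fastest-growing term 2·nⁿ dominates as n → ∞; dropping its constant factor gives Θ(nⁿ).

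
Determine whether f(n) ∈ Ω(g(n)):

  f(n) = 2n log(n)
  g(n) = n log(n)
True

f(n) = 2n log(n) and g(n) = n log(n) are both O(n log n).
Big-Ω permits equal growth rates (f ≥ c·g for some c > 0), so f(n) = Ω(g(n)) is true.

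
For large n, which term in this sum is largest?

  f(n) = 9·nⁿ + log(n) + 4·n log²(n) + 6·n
9·nⁿ

Looking at each term:
  - 9·nⁿ is O(nⁿ)
  - log(n) is O(log n)
  - 4·n log²(n) is O(n log² n)
  - 6·n is O(n)

The term 9·nⁿ (O(nⁿ)) grows fastest and dominates all others.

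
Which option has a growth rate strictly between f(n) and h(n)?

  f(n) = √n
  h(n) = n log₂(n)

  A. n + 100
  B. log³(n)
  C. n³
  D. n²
A

We need g(n) with √n = o(g(n)) and g(n) = o(n log₂(n)), i.e. O(√n) ≺ g ≺ O(n log n).
Check each option:
  A. n + 100 — O(n) is strictly between O(√n) and O(n log n) ✓
  B. log³(n) — O(log³ n) does not grow strictly faster than f(n)
  C. n³ — O(n³) does not grow strictly slower than h(n)
  D. n² — O(n²) does not grow strictly slower than h(n)

Only option A (n + 100) lies strictly between.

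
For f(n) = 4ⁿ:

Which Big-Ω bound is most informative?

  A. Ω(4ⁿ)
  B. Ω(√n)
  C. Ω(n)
A

f(n) = 4ⁿ is Ω(4ⁿ).
All listed options are valid Big-Ω bounds (lower bounds),
but Ω(4ⁿ) is the tightest (largest valid bound).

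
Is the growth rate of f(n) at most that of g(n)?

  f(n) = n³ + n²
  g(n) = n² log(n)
False

f(n) = n³ + n² is O(n³), and g(n) = n² log(n) is O(n² log n).
Since O(n³) grows faster than O(n² log n), f(n) = O(g(n)) is false.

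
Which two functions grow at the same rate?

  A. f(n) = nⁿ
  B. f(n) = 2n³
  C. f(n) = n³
B and C

Examining each function:
  A. nⁿ is O(nⁿ)
  B. 2n³ is O(n³)
  C. n³ is O(n³)

Functions B and C both have the same complexity class.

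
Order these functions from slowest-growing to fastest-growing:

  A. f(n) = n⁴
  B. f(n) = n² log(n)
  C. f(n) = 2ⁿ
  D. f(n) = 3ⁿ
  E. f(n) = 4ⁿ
B < A < C < D < E

Comparing growth rates:
B = n² log(n) is O(n² log n)
A = n⁴ is O(n⁴)
C = 2ⁿ is O(2ⁿ)
D = 3ⁿ is O(3ⁿ)
E = 4ⁿ is O(4ⁿ)

Therefore, the order from slowest to fastest is: B < A < C < D < E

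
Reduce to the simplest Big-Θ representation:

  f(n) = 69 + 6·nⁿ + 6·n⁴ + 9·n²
Θ(nⁿ)

Order the terms by growth rate: 69 ≺ 9·n² ≺ 6·n⁴ ≺ 6·nⁿ.
The fastest-growing term 6·nⁿ dominates as n → ∞; dropping its constant factor gives Θ(nⁿ).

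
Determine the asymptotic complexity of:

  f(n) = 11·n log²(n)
O(n log² n)

The dominant term in 11·n log²(n) is 11·n log²(n), which is Θ(n log² n).
Constants are absorbed, so the tightest bound is O(n log² n).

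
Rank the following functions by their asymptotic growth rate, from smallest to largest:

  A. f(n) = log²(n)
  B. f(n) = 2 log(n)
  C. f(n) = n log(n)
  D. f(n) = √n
B < A < D < C

Comparing growth rates:
B = 2 log(n) is O(log n)
A = log²(n) is O(log² n)
D = √n is O(√n)
C = n log(n) is O(n log n)

Therefore, the order from slowest to fastest is: B < A < D < C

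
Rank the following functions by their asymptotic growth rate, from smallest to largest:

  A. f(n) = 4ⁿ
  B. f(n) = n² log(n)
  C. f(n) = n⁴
B < C < A

Comparing growth rates:
B = n² log(n) is O(n² log n)
C = n⁴ is O(n⁴)
A = 4ⁿ is O(4ⁿ)

Therefore, the order from slowest to fastest is: B < C < A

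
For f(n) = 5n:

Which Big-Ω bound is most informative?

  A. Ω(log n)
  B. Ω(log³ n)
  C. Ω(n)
C

f(n) = 5n is Ω(n).
All listed options are valid Big-Ω bounds (lower bounds),
but Ω(n) is the tightest (largest valid bound).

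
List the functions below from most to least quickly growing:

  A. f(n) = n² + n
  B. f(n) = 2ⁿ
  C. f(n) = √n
B > A > C

Comparing growth rates:
B = 2ⁿ is O(2ⁿ)
A = n² + n is O(n²)
C = √n is O(√n)

Therefore, the order from fastest to slowest is: B > A > C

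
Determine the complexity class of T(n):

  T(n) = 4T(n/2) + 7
Θ(n²)

Master Theorem: a = 4, b = 2, f(n) = 7.
Compute the critical exponent d = log₂(4) = 2.
Compare f(n) = Θ(1) against n^d:
  k = 0 < d = 2, so f(n) = O(n^(d-ε)) — Case 1.
  The recursion cost dominates: T(n) = Θ(n^d) = Θ(n²).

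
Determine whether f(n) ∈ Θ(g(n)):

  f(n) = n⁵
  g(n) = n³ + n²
False

f(n) = n⁵ is O(n⁵), and g(n) = n³ + n² is O(n³).
Since they have different growth rates, f(n) = Θ(g(n)) is false.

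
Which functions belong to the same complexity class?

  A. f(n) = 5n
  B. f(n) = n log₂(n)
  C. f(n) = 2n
A and C

Examining each function:
  A. 5n is O(n)
  B. n log₂(n) is O(n log n)
  C. 2n is O(n)

Functions A and C both have the same complexity class.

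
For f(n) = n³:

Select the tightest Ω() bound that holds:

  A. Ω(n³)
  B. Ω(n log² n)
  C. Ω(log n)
A

f(n) = n³ is Ω(n³).
All listed options are valid Big-Ω bounds (lower bounds),
but Ω(n³) is the tightest (largest valid bound).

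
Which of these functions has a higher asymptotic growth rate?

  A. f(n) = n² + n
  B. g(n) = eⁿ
B

f(n) = n² + n is O(n²), while g(n) = eⁿ is O(eⁿ).
Since O(eⁿ) grows faster than O(n²), g(n) dominates.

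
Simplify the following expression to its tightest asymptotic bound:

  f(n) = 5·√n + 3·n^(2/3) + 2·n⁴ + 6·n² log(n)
Θ(n⁴)

Order the terms by growth rate: 5·√n ≺ 3·n^(2/3) ≺ 6·n² log(n) ≺ 2·n⁴.
The fastest-growing term 2·n⁴ dominates as n → ∞; dropping its constant factor gives Θ(n⁴).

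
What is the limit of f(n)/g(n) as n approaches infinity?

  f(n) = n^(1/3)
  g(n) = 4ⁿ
0

Since n^(1/3) (O(n^(1/3))) grows slower than 4ⁿ (O(4ⁿ)),
the ratio f(n)/g(n) → 0 as n → ∞.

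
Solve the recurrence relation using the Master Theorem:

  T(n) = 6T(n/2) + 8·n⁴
Θ(n⁴)

Master Theorem: a = 6, b = 2, f(n) = 8·n⁴.
Compute the critical exponent d = log₂(6) = 2.585.
Compare f(n) = Θ(n⁴) against n^d:
  k = 4 > d = 2.585, so f(n) = Ω(n^(d+ε)) — Case 3.
  Regularity: a·(n/b)^4/n^4 = a/b^4 = 6/16 < 1 ✓.
  The top-level work dominates: T(n) = Θ(f(n)) = Θ(n⁴).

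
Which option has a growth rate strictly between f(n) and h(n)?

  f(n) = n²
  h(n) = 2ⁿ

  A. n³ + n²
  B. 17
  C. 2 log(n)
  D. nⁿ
A

We need g(n) with n² = o(g(n)) and g(n) = o(2ⁿ), i.e. O(n²) ≺ g ≺ O(2ⁿ).
Check each option:
  A. n³ + n² — O(n³) is strictly between O(n²) and O(2ⁿ) ✓
  B. 17 — O(1) does not grow strictly faster than f(n)
  C. 2 log(n) — O(log n) does not grow strictly faster than f(n)
  D. nⁿ — O(nⁿ) does not grow strictly slower than h(n)

Only option A (n³ + n²) lies strictly between.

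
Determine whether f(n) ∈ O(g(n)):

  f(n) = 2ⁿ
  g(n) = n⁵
False

f(n) = 2ⁿ is O(2ⁿ), and g(n) = n⁵ is O(n⁵).
Since O(2ⁿ) grows faster than O(n⁵), f(n) = O(g(n)) is false.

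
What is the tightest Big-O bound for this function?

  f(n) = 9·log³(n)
O(log³ n)

The dominant term in 9·log³(n) is 9·log³(n), which is Θ(log³ n).
Constants are absorbed, so the tightest bound is O(log³ n).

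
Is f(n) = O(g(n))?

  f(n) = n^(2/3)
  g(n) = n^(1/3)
False

f(n) = n^(2/3) is O(n^(2/3)), and g(n) = n^(1/3) is O(n^(1/3)).
Since O(n^(2/3)) grows faster than O(n^(1/3)), f(n) = O(g(n)) is false.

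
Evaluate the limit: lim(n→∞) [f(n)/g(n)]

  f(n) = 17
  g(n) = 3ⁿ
0

Since 17 (O(1)) grows slower than 3ⁿ (O(3ⁿ)),
the ratio f(n)/g(n) → 0 as n → ∞.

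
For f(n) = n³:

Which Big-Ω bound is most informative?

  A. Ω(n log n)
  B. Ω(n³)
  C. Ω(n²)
B

f(n) = n³ is Ω(n³).
All listed options are valid Big-Ω bounds (lower bounds),
but Ω(n³) is the tightest (largest valid bound).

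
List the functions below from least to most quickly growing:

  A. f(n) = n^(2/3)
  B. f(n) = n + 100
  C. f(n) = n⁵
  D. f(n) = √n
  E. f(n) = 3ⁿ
D < A < B < C < E

Comparing growth rates:
D = √n is O(√n)
A = n^(2/3) is O(n^(2/3))
B = n + 100 is O(n)
C = n⁵ is O(n⁵)
E = 3ⁿ is O(3ⁿ)

Therefore, the order from slowest to fastest is: D < A < B < C < E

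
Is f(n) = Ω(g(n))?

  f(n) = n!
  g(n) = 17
True

f(n) = n! is O(n!), and g(n) = 17 is O(1).
Since O(n!) grows at least as fast as O(1), f(n) = Ω(g(n)) is true.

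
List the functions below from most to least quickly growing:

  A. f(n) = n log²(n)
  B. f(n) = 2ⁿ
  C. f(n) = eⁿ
C > B > A

Comparing growth rates:
C = eⁿ is O(eⁿ)
B = 2ⁿ is O(2ⁿ)
A = n log²(n) is O(n log² n)

Therefore, the order from fastest to slowest is: C > B > A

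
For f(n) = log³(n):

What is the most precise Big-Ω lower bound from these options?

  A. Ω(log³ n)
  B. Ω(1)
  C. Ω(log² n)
A

f(n) = log³(n) is Ω(log³ n).
All listed options are valid Big-Ω bounds (lower bounds),
but Ω(log³ n) is the tightest (largest valid bound).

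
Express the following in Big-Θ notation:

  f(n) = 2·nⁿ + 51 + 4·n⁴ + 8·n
Θ(nⁿ)

Order the terms by growth rate: 51 ≺ 8·n ≺ 4·n⁴ ≺ 2·nⁿ.
The fastest-growing term 2·nⁿ dominates as n → ∞; dropping its constant factor gives Θ(nⁿ).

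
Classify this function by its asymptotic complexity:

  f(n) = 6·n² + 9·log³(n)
O(n²)

The dominant term in 6·n² + 9·log³(n) is 6·n², which is Θ(n²).
Lower-order terms (9·log³(n)) are asymptotically negligible.
Constants are absorbed, so the tightest bound is O(n²).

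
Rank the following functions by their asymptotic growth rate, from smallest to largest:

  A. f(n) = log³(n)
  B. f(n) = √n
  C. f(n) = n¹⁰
A < B < C

Comparing growth rates:
A = log³(n) is O(log³ n)
B = √n is O(√n)
C = n¹⁰ is O(n¹⁰)

Therefore, the order from slowest to fastest is: A < B < C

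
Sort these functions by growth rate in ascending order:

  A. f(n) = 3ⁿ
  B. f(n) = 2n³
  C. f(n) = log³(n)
C < B < A

Comparing growth rates:
C = log³(n) is O(log³ n)
B = 2n³ is O(n³)
A = 3ⁿ is O(3ⁿ)

Therefore, the order from slowest to fastest is: C < B < A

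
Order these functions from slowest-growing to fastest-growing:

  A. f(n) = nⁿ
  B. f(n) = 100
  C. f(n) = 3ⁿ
B < C < A

Comparing growth rates:
B = 100 is O(1)
C = 3ⁿ is O(3ⁿ)
A = nⁿ is O(nⁿ)

Therefore, the order from slowest to fastest is: B < C < A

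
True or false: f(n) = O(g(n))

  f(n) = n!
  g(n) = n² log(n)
False

f(n) = n! is O(n!), and g(n) = n² log(n) is O(n² log n).
Since O(n!) grows faster than O(n² log n), f(n) = O(g(n)) is false.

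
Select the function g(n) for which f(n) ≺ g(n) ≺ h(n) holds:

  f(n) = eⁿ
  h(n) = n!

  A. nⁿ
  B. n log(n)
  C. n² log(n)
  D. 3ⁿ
D

We need g(n) with eⁿ = o(g(n)) and g(n) = o(n!), i.e. O(eⁿ) ≺ g ≺ O(n!).
Check each option:
  A. nⁿ — O(nⁿ) does not grow strictly slower than h(n)
  B. n log(n) — O(n log n) does not grow strictly faster than f(n)
  C. n² log(n) — O(n² log n) does not grow strictly faster than f(n)
  D. 3ⁿ — O(3ⁿ) is strictly between O(eⁿ) and O(n!) ✓

Only option D (3ⁿ) lies strictly between.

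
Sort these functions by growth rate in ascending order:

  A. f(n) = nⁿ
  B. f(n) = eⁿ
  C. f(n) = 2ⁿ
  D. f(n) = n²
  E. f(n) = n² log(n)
D < E < C < B < A

Comparing growth rates:
D = n² is O(n²)
E = n² log(n) is O(n² log n)
C = 2ⁿ is O(2ⁿ)
B = eⁿ is O(eⁿ)
A = nⁿ is O(nⁿ)

Therefore, the order from slowest to fastest is: D < E < C < B < A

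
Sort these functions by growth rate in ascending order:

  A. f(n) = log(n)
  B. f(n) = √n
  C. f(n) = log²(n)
A < C < B

Comparing growth rates:
A = log(n) is O(log n)
C = log²(n) is O(log² n)
B = √n is O(√n)

Therefore, the order from slowest to fastest is: A < C < B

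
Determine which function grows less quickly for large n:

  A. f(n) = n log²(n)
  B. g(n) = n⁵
A

f(n) = n log²(n) is O(n log² n), while g(n) = n⁵ is O(n⁵).
Since O(n log² n) grows slower than O(n⁵), f(n) is dominated.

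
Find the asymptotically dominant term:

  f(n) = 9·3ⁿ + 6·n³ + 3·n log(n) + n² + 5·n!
5·n!

Looking at each term:
  - 9·3ⁿ is O(3ⁿ)
  - 6·n³ is O(n³)
  - 3·n log(n) is O(n log n)
  - n² is O(n²)
  - 5·n! is O(n!)

The term 5·n! (O(n!)) grows fastest and dominates all others.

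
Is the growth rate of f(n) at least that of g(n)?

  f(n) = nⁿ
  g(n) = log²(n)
True

f(n) = nⁿ is O(nⁿ), and g(n) = log²(n) is O(log² n).
Since O(nⁿ) grows at least as fast as O(log² n), f(n) = Ω(g(n)) is true.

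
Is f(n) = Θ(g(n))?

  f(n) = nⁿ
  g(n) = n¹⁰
False

f(n) = nⁿ is O(nⁿ), and g(n) = n¹⁰ is O(n¹⁰).
Since they have different growth rates, f(n) = Θ(g(n)) is false.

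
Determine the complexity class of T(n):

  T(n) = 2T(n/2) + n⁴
Θ(n⁴)

Master Theorem: a = 2, b = 2, f(n) = n⁴.
Compute the critical exponent d = log₂(2) = 1.
Compare f(n) = Θ(n⁴) against n^d:
  k = 4 > d = 1, so f(n) = Ω(n^(d+ε)) — Case 3.
  Regularity: a·(n/b)^4/n^4 = a/b^4 = 2/16 < 1 ✓.
  The top-level work dominates: T(n) = Θ(f(n)) = Θ(n⁴).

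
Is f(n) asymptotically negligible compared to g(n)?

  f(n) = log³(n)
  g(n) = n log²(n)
True

f(n) = log³(n) is O(log³ n), and g(n) = n log²(n) is O(n log² n).
Since O(log³ n) grows strictly slower than O(n log² n), f(n) = o(g(n)) is true.
This means lim(n→∞) f(n)/g(n) = 0.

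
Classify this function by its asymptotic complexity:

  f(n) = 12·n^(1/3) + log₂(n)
O(n^(1/3))

The dominant term in 12·n^(1/3) + log₂(n) is 12·n^(1/3), which is Θ(n^(1/3)).
Lower-order terms (log₂(n)) are asymptotically negligible.
Constants are absorbed, so the tightest bound is O(n^(1/3)).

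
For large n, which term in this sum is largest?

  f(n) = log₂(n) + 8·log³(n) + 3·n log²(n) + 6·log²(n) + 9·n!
9·n!

Looking at each term:
  - log₂(n) is O(log n)
  - 8·log³(n) is O(log³ n)
  - 3·n log²(n) is O(n log² n)
  - 6·log²(n) is O(log² n)
  - 9·n! is O(n!)

The term 9·n! (O(n!)) grows fastest and dominates all others.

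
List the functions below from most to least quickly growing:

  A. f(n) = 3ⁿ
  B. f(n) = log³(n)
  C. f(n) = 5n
A > C > B

Comparing growth rates:
A = 3ⁿ is O(3ⁿ)
C = 5n is O(n)
B = log³(n) is O(log³ n)

Therefore, the order from fastest to slowest is: A > C > B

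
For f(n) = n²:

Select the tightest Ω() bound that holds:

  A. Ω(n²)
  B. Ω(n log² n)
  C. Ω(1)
A

f(n) = n² is Ω(n²).
All listed options are valid Big-Ω bounds (lower bounds),
but Ω(n²) is the tightest (largest valid bound).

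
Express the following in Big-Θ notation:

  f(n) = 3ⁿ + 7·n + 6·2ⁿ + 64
Θ(3ⁿ)

Order the terms by growth rate: 64 ≺ 7·n ≺ 6·2ⁿ ≺ 3ⁿ.
The fastest-growing term 3ⁿ dominates as n → ∞; dropping its constant factor gives Θ(3ⁿ).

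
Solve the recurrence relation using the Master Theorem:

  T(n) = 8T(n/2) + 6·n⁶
Θ(n⁶)

Master Theorem: a = 8, b = 2, f(n) = 6·n⁶.
Compute the critical exponent d = log₂(8) = 3.
Compare f(n) = Θ(n⁶) against n^d:
  k = 6 > d = 3, so f(n) = Ω(n^(d+ε)) — Case 3.
  Regularity: a·(n/b)^6/n^6 = a/b^6 = 8/64 < 1 ✓.
  The top-level work dominates: T(n) = Θ(f(n)) = Θ(n⁶).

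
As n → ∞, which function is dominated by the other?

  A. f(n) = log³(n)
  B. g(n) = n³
A

f(n) = log³(n) is O(log³ n), while g(n) = n³ is O(n³).
Since O(log³ n) grows slower than O(n³), f(n) is dominated.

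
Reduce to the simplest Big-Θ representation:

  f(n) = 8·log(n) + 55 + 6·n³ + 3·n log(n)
Θ(n³)

Order the terms by growth rate: 55 ≺ 8·log(n) ≺ 3·n log(n) ≺ 6·n³.
The fastest-growing term 6·n³ dominates as n → ∞; dropping its constant factor gives Θ(n³).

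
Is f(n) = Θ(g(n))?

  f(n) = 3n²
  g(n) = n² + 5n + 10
True

f(n) = 3n² and g(n) = n² + 5n + 10 are both O(n²).
Since they have the same asymptotic growth rate, f(n) = Θ(g(n)) is true.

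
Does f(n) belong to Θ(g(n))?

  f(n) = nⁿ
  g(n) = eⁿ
False

f(n) = nⁿ is O(nⁿ), and g(n) = eⁿ is O(eⁿ).
Since they have different growth rates, f(n) = Θ(g(n)) is false.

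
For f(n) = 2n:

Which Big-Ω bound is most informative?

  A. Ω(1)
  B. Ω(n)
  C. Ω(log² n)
B

f(n) = 2n is Ω(n).
All listed options are valid Big-Ω bounds (lower bounds),
but Ω(n) is the tightest (largest valid bound).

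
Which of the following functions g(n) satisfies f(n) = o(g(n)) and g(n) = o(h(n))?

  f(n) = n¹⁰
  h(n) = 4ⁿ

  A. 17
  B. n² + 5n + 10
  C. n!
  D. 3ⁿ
D

We need g(n) with n¹⁰ = o(g(n)) and g(n) = o(4ⁿ), i.e. O(n¹⁰) ≺ g ≺ O(4ⁿ).
Check each option:
  A. 17 — O(1) does not grow strictly faster than f(n)
  B. n² + 5n + 10 — O(n²) does not grow strictly faster than f(n)
  C. n! — O(n!) does not grow strictly slower than h(n)
  D. 3ⁿ — O(3ⁿ) is strictly between O(n¹⁰) and O(4ⁿ) ✓

Only option D (3ⁿ) lies strictly between.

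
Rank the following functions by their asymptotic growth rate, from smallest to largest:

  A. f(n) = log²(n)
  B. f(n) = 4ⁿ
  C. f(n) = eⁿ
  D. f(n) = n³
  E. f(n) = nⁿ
A < D < C < B < E

Comparing growth rates:
A = log²(n) is O(log² n)
D = n³ is O(n³)
C = eⁿ is O(eⁿ)
B = 4ⁿ is O(4ⁿ)
E = nⁿ is O(nⁿ)

Therefore, the order from slowest to fastest is: A < D < C < B < E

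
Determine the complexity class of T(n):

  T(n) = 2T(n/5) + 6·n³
Θ(n³)

Master Theorem: a = 2, b = 5, f(n) = 6·n³.
Compute the critical exponent d = log₅(2) = 0.431.
Compare f(n) = Θ(n³) against n^d:
  k = 3 > d = 0.431, so f(n) = Ω(n^(d+ε)) — Case 3.
  Regularity: a·(n/b)^3/n^3 = a/b^3 = 2/125 < 1 ✓.
  The top-level work dominates: T(n) = Θ(f(n)) = Θ(n³).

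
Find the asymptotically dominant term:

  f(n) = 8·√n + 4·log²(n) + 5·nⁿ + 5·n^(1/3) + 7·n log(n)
5·nⁿ

Looking at each term:
  - 8·√n is O(√n)
  - 4·log²(n) is O(log² n)
  - 5·nⁿ is O(nⁿ)
  - 5·n^(1/3) is O(n^(1/3))
  - 7·n log(n) is O(n log n)

The term 5·nⁿ (O(nⁿ)) grows fastest and dominates all others.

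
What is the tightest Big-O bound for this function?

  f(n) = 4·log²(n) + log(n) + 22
O(log² n)

The dominant term in 4·log²(n) + log(n) + 22 is 4·log²(n), which is Θ(log² n).
Lower-order terms (log(n), 22) are asymptotically negligible.
Constants are absorbed, so the tightest bound is O(log² n).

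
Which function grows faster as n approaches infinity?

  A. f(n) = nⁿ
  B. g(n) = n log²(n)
A

f(n) = nⁿ is O(nⁿ), while g(n) = n log²(n) is O(n log² n).
Since O(nⁿ) grows faster than O(n log² n), f(n) dominates.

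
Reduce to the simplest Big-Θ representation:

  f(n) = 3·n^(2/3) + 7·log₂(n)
Θ(n^(2/3))

Order the terms by growth rate: 7·log₂(n) ≺ 3·n^(2/3).
The fastest-growing term 3·n^(2/3) dominates as n → ∞; dropping its constant factor gives Θ(n^(2/3)).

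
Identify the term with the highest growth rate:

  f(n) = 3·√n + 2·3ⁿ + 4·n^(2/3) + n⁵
2·3ⁿ

Looking at each term:
  - 3·√n is O(√n)
  - 2·3ⁿ is O(3ⁿ)
  - 4·n^(2/3) is O(n^(2/3))
  - n⁵ is O(n⁵)

The term 2·3ⁿ (O(3ⁿ)) grows fastest and dominates all others.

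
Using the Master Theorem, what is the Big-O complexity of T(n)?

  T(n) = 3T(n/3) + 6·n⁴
Θ(n⁴)

Master Theorem: a = 3, b = 3, f(n) = 6·n⁴.
Compute the critical exponent d = log₃(3) = 1.
Compare f(n) = Θ(n⁴) against n^d:
  k = 4 > d = 1, so f(n) = Ω(n^(d+ε)) — Case 3.
  Regularity: a·(n/b)^4/n^4 = a/b^4 = 3/81 < 1 ✓.
  The top-level work dominates: T(n) = Θ(f(n)) = Θ(n⁴).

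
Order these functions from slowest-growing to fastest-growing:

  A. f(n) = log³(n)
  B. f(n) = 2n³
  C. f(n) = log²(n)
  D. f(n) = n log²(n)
C < A < D < B

Comparing growth rates:
C = log²(n) is O(log² n)
A = log³(n) is O(log³ n)
D = n log²(n) is O(n log² n)
B = 2n³ is O(n³)

Therefore, the order from slowest to fastest is: C < A < D < B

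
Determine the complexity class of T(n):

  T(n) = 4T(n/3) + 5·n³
Θ(n³)

Master Theorem: a = 4, b = 3, f(n) = 5·n³.
Compute the critical exponent d = log₃(4) = 1.262.
Compare f(n) = Θ(n³) against n^d:
  k = 3 > d = 1.262, so f(n) = Ω(n^(d+ε)) — Case 3.
  Regularity: a·(n/b)^3/n^3 = a/b^3 = 4/27 < 1 ✓.
  The top-level work dominates: T(n) = Θ(f(n)) = Θ(n³).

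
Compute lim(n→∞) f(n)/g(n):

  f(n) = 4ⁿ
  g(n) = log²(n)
∞

Since 4ⁿ (O(4ⁿ)) grows faster than log²(n) (O(log² n)),
the ratio f(n)/g(n) → ∞ as n → ∞.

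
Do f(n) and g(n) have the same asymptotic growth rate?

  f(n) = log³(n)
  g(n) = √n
False

f(n) = log³(n) is O(log³ n), and g(n) = √n is O(√n).
Since they have different growth rates, f(n) = Θ(g(n)) is false.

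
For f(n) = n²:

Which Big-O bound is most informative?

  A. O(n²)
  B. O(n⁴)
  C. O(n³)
A

f(n) = n² is O(n²).
All listed options are valid Big-O bounds (upper bounds),
but O(n²) is the tightest (smallest valid bound).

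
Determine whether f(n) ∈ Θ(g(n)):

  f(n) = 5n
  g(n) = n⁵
False

f(n) = 5n is O(n), and g(n) = n⁵ is O(n⁵).
Since they have different growth rates, f(n) = Θ(g(n)) is false.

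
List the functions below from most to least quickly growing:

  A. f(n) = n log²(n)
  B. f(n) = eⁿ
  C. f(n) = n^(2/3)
B > A > C

Comparing growth rates:
B = eⁿ is O(eⁿ)
A = n log²(n) is O(n log² n)
C = n^(2/3) is O(n^(2/3))

Therefore, the order from fastest to slowest is: B > A > C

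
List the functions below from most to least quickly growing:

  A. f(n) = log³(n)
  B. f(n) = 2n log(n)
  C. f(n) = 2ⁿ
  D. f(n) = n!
D > C > B > A

Comparing growth rates:
D = n! is O(n!)
C = 2ⁿ is O(2ⁿ)
B = 2n log(n) is O(n log n)
A = log³(n) is O(log³ n)

Therefore, the order from fastest to slowest is: D > C > B > A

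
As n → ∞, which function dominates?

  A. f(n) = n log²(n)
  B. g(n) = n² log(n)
B

f(n) = n log²(n) is O(n log² n), while g(n) = n² log(n) is O(n² log n).
Since O(n² log n) grows faster than O(n log² n), g(n) dominates.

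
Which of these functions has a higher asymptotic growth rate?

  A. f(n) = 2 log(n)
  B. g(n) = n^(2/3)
B

f(n) = 2 log(n) is O(log n), while g(n) = n^(2/3) is O(n^(2/3)).
Since O(n^(2/3)) grows faster than O(log n), g(n) dominates.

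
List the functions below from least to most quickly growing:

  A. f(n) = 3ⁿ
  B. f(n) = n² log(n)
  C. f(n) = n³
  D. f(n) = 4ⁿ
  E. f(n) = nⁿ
B < C < A < D < E

Comparing growth rates:
B = n² log(n) is O(n² log n)
C = n³ is O(n³)
A = 3ⁿ is O(3ⁿ)
D = 4ⁿ is O(4ⁿ)
E = nⁿ is O(nⁿ)

Therefore, the order from slowest to fastest is: B < C < A < D < E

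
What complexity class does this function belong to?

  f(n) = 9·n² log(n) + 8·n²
O(n² log n)

The dominant term in 9·n² log(n) + 8·n² is 9·n² log(n), which is Θ(n² log n).
Lower-order terms (8·n²) are asymptotically negligible.
Constants are absorbed, so the tightest bound is O(n² log n).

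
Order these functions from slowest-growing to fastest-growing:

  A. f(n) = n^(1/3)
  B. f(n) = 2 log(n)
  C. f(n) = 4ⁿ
B < A < C

Comparing growth rates:
B = 2 log(n) is O(log n)
A = n^(1/3) is O(n^(1/3))
C = 4ⁿ is O(4ⁿ)

Therefore, the order from slowest to fastest is: B < A < C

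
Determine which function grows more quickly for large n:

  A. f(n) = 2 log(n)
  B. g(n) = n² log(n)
B

f(n) = 2 log(n) is O(log n), while g(n) = n² log(n) is O(n² log n).
Since O(n² log n) grows faster than O(log n), g(n) dominates.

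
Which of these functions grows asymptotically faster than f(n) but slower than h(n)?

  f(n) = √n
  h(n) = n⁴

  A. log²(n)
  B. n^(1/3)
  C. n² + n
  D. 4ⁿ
C

We need g(n) with √n = o(g(n)) and g(n) = o(n⁴), i.e. O(√n) ≺ g ≺ O(n⁴).
Check each option:
  A. log²(n) — O(log² n) does not grow strictly faster than f(n)
  B. n^(1/3) — O(n^(1/3)) does not grow strictly faster than f(n)
  C. n² + n — O(n²) is strictly between O(√n) and O(n⁴) ✓
  D. 4ⁿ — O(4ⁿ) does not grow strictly slower than h(n)

Only option C (n² + n) lies strictly between.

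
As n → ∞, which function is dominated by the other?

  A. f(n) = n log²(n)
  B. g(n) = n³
A

f(n) = n log²(n) is O(n log² n), while g(n) = n³ is O(n³).
Since O(n log² n) grows slower than O(n³), f(n) is dominated.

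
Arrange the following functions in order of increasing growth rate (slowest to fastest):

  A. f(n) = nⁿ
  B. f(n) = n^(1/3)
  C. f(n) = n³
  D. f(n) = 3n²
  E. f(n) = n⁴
B < D < C < E < A

Comparing growth rates:
B = n^(1/3) is O(n^(1/3))
D = 3n² is O(n²)
C = n³ is O(n³)
E = n⁴ is O(n⁴)
A = nⁿ is O(nⁿ)

Therefore, the order from slowest to fastest is: B < D < C < E < A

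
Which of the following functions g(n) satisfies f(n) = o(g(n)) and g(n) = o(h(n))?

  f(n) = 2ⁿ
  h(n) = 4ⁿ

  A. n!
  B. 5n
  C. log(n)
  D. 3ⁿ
D

We need g(n) with 2ⁿ = o(g(n)) and g(n) = o(4ⁿ), i.e. O(2ⁿ) ≺ g ≺ O(4ⁿ).
Check each option:
  A. n! — O(n!) does not grow strictly slower than h(n)
  B. 5n — O(n) does not grow strictly faster than f(n)
  C. log(n) — O(log n) does not grow strictly faster than f(n)
  D. 3ⁿ — O(3ⁿ) is strictly between O(2ⁿ) and O(4ⁿ) ✓

Only option D (3ⁿ) lies strictly between.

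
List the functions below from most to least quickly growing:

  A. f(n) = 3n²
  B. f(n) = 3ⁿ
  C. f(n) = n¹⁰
B > C > A

Comparing growth rates:
B = 3ⁿ is O(3ⁿ)
C = n¹⁰ is O(n¹⁰)
A = 3n² is O(n²)

Therefore, the order from fastest to slowest is: B > C > A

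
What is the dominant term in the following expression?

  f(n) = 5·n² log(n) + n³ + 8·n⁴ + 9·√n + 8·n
8·n⁴

Looking at each term:
  - 5·n² log(n) is O(n² log n)
  - n³ is O(n³)
  - 8·n⁴ is O(n⁴)
  - 9·√n is O(√n)
  - 8·n is O(n)

The term 8·n⁴ (O(n⁴)) grows fastest and dominates all others.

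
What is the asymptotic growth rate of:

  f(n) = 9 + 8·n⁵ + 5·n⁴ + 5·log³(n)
Θ(n⁵)

Order the terms by growth rate: 9 ≺ 5·log³(n) ≺ 5·n⁴ ≺ 8·n⁵.
The fastest-growing term 8·n⁵ dominates as n → ∞; dropping its constant factor gives Θ(n⁵).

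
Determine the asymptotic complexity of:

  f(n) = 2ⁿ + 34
O(2ⁿ)

The dominant term in 2ⁿ + 34 is 2ⁿ, which is Θ(2ⁿ).
Lower-order terms (34) are asymptotically negligible.
Constants are absorbed, so the tightest bound is O(2ⁿ).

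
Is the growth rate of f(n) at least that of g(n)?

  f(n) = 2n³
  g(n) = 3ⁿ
False

f(n) = 2n³ is O(n³), and g(n) = 3ⁿ is O(3ⁿ).
Since O(n³) grows slower than O(3ⁿ), f(n) = Ω(g(n)) is false.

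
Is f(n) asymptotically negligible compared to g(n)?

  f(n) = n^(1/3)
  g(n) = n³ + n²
True

f(n) = n^(1/3) is O(n^(1/3)), and g(n) = n³ + n² is O(n³).
Since O(n^(1/3)) grows strictly slower than O(n³), f(n) = o(g(n)) is true.
This means lim(n→∞) f(n)/g(n) = 0.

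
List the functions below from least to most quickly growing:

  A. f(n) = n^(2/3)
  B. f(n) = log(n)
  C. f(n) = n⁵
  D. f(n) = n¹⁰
B < A < C < D

Comparing growth rates:
B = log(n) is O(log n)
A = n^(2/3) is O(n^(2/3))
C = n⁵ is O(n⁵)
D = n¹⁰ is O(n¹⁰)

Therefore, the order from slowest to fastest is: B < A < C < D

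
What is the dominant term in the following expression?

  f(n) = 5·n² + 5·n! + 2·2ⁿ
5·n!

Looking at each term:
  - 5·n² is O(n²)
  - 5·n! is O(n!)
  - 2·2ⁿ is O(2ⁿ)

The term 5·n! (O(n!)) grows fastest and dominates all others.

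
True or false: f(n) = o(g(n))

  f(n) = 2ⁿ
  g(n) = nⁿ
True

f(n) = 2ⁿ is O(2ⁿ), and g(n) = nⁿ is O(nⁿ).
Since O(2ⁿ) grows strictly slower than O(nⁿ), f(n) = o(g(n)) is true.
This means lim(n→∞) f(n)/g(n) = 0.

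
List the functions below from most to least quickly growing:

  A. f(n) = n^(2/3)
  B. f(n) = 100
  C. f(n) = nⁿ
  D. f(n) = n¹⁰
C > D > A > B

Comparing growth rates:
C = nⁿ is O(nⁿ)
D = n¹⁰ is O(n¹⁰)
A = n^(2/3) is O(n^(2/3))
B = 100 is O(1)

Therefore, the order from fastest to slowest is: C > D > A > B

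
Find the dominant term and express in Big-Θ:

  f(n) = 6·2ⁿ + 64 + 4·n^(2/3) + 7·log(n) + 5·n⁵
Θ(2ⁿ)

Order the terms by growth rate: 64 ≺ 7·log(n) ≺ 4·n^(2/3) ≺ 5·n⁵ ≺ 6·2ⁿ.
The fastest-growing term 6·2ⁿ dominates as n → ∞; dropping its constant factor gives Θ(2ⁿ).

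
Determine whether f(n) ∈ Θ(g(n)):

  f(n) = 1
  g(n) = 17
True

f(n) = 1 and g(n) = 17 are both O(1).
Since they have the same asymptotic growth rate, f(n) = Θ(g(n)) is true.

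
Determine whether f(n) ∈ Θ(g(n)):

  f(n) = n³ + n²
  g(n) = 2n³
True

f(n) = n³ + n² and g(n) = 2n³ are both O(n³).
Since they have the same asymptotic growth rate, f(n) = Θ(g(n)) is true.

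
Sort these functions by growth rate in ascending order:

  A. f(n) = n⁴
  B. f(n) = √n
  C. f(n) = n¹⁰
B < A < C

Comparing growth rates:
B = √n is O(√n)
A = n⁴ is O(n⁴)
C = n¹⁰ is O(n¹⁰)

Therefore, the order from slowest to fastest is: B < A < C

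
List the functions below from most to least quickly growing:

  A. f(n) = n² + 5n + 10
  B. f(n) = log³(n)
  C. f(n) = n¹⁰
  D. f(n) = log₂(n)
C > A > B > D

Comparing growth rates:
C = n¹⁰ is O(n¹⁰)
A = n² + 5n + 10 is O(n²)
B = log³(n) is O(log³ n)
D = log₂(n) is O(log n)

Therefore, the order from fastest to slowest is: C > A > B > D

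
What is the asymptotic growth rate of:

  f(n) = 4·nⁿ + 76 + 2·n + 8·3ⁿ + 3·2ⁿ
Θ(nⁿ)

Order the terms by growth rate: 76 ≺ 2·n ≺ 3·2ⁿ ≺ 8·3ⁿ ≺ 4·nⁿ.
The fastest-growing term 4·nⁿ dominates as n → ∞; dropping its constant factor gives Θ(nⁿ).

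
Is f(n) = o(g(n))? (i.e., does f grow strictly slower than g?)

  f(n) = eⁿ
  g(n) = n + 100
False

f(n) = eⁿ is O(eⁿ), and g(n) = n + 100 is O(n).
Since O(eⁿ) grows faster than or equal to O(n), f(n) = o(g(n)) is false.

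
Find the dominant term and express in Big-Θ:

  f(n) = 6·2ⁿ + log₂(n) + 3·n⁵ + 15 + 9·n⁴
Θ(2ⁿ)

Order the terms by growth rate: 15 ≺ log₂(n) ≺ 9·n⁴ ≺ 3·n⁵ ≺ 6·2ⁿ.
The fastest-growing term 6·2ⁿ dominates as n → ∞; dropping its constant factor gives Θ(2ⁿ).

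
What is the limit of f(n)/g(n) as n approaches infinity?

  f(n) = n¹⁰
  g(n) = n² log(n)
∞

Since n¹⁰ (O(n¹⁰)) grows faster than n² log(n) (O(n² log n)),
the ratio f(n)/g(n) → ∞ as n → ∞.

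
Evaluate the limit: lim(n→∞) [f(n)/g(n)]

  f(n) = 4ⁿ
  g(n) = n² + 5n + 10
∞

Since 4ⁿ (O(4ⁿ)) grows faster than n² + 5n + 10 (O(n²)),
the ratio f(n)/g(n) → ∞ as n → ∞.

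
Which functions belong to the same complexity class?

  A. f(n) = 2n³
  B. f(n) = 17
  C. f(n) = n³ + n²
A and C

Examining each function:
  A. 2n³ is O(n³)
  B. 17 is O(1)
  C. n³ + n² is O(n³)

Functions A and C both have the same complexity class.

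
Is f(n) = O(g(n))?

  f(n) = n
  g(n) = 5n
True

f(n) = n and g(n) = 5n are both O(n).
Big-O permits equal growth rates (f ≤ c·g for some c), so f(n) = O(g(n)) is true.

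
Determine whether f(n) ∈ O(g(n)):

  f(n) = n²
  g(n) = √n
False

f(n) = n² is O(n²), and g(n) = √n is O(√n).
Since O(n²) grows faster than O(√n), f(n) = O(g(n)) is false.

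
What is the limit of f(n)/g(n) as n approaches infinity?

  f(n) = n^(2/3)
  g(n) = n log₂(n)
0

Since n^(2/3) (O(n^(2/3))) grows slower than n log₂(n) (O(n log n)),
the ratio f(n)/g(n) → 0 as n → ∞.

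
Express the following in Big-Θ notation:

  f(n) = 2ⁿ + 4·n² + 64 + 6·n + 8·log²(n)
Θ(2ⁿ)

Order the terms by growth rate: 64 ≺ 8·log²(n) ≺ 6·n ≺ 4·n² ≺ 2ⁿ.
The fastest-growing term 2ⁿ dominates as n → ∞; dropping its constant factor gives Θ(2ⁿ).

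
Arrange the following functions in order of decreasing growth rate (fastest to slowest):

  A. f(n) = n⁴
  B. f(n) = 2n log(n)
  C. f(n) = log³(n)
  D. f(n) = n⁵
D > A > B > C

Comparing growth rates:
D = n⁵ is O(n⁵)
A = n⁴ is O(n⁴)
B = 2n log(n) is O(n log n)
C = log³(n) is O(log³ n)

Therefore, the order from fastest to slowest is: D > A > B > C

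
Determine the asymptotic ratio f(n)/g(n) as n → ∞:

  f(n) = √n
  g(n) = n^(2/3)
0

Since √n (O(√n)) grows slower than n^(2/3) (O(n^(2/3))),
the ratio f(n)/g(n) → 0 as n → ∞.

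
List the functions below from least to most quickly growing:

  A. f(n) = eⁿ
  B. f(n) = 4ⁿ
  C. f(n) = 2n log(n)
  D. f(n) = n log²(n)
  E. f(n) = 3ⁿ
C < D < A < E < B

Comparing growth rates:
C = 2n log(n) is O(n log n)
D = n log²(n) is O(n log² n)
A = eⁿ is O(eⁿ)
E = 3ⁿ is O(3ⁿ)
B = 4ⁿ is O(4ⁿ)

Therefore, the order from slowest to fastest is: C < D < A < E < B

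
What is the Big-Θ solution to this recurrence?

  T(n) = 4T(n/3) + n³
Θ(n³)

Master Theorem: a = 4, b = 3, f(n) = n³.
Compute the critical exponent d = log₃(4) = 1.262.
Compare f(n) = Θ(n³) against n^d:
  k = 3 > d = 1.262, so f(n) = Ω(n^(d+ε)) — Case 3.
  Regularity: a·(n/b)^3/n^3 = a/b^3 = 4/27 < 1 ✓.
  The top-level work dominates: T(n) = Θ(f(n)) = Θ(n³).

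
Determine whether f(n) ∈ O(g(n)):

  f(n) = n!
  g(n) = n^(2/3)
False

f(n) = n! is O(n!), and g(n) = n^(2/3) is O(n^(2/3)).
Since O(n!) grows faster than O(n^(2/3)), f(n) = O(g(n)) is false.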